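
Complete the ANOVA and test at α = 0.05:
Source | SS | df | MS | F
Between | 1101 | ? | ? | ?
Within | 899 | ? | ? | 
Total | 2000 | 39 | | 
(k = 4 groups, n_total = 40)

df_between = 3, df_within = 36. MS_between = 367.0, MS_within = 24.97. F = 14.696, F_crit ≈ 2.866. Reject H₀.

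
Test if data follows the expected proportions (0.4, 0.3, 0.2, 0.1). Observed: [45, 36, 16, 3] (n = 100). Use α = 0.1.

Expected: [40.0, 30.0, 20.0, 10.0]. χ² = 7.525. df = 3, critical = 6.251. Reject H₀.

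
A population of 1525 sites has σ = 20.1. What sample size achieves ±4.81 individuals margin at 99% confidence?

Without FPC: n₀ = (2.576×20.1/4.81)² = 115.876. With FPC: n = n₀N/(n₀+N-1) = 107.8 → n = 108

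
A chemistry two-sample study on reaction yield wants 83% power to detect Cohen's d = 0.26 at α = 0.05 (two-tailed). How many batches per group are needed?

z_{α/2} = 1.96, z_β = Φ⁻¹(0.83) = 0.954. For small effect (d = 0.26): n per group = 2(z_{α/2} + z_β)²/d² = 2(1.96 + 0.954)²/0.26² = 251.2 → 252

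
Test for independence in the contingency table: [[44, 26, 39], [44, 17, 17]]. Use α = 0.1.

χ² = 5.54. df = 2, critical = 4.605. Reject H₀. Variables are dependent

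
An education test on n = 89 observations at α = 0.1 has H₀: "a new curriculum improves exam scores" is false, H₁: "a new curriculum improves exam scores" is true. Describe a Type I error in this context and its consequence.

Type I error: rejecting H₀ when it is true — concluding that a new curriculum improves exam scores when in fact it is not. Consequence: adopting a curriculum that gives no real benefit — disruption for nothing.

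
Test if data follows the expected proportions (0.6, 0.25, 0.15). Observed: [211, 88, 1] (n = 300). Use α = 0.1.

Expected: [180.0, 75.0, 45.0]. χ² = 50.614. df = 2, critical = 4.605. Reject H₀.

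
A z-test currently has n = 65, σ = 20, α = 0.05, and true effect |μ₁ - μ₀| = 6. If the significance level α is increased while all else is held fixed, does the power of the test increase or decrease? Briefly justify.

Power increases: a larger α lowers the critical value, so more of the H₁ sampling distribution falls in the rejection region.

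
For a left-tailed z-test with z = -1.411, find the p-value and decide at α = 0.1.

p = P(Z < -1.411) = Φ(-1.411) ≈ 0.0791. Since p < 0.1, reject H₀ (significant) at α = 0.1.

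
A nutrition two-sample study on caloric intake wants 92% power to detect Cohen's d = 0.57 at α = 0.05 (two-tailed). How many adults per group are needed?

z_{α/2} = 1.96, z_β = Φ⁻¹(0.92) = 1.405. For medium effect (d = 0.57): n per group = 2(z_{α/2} + z_β)²/d² = 2(1.96 + 1.405)²/0.57² = 69.7 → 70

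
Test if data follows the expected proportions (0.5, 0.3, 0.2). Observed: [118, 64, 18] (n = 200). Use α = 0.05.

Expected: [100.0, 60.0, 40.0]. χ² = 15.607. df = 2, critical = 5.991. Reject H₀.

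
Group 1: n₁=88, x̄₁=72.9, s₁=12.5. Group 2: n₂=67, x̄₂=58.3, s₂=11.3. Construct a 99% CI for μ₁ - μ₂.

Difference = 14.6. SE = √(12.5²/88 + 11.3²/67) = 1.919. CI = (9.66, 19.54)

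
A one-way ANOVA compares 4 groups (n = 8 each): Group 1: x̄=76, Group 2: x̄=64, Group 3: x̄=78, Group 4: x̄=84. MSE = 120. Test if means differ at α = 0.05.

Grand mean = 75.5. SS_between = 1688.0, MS_between = 562.67. F = 4.689, F_crit ≈ 2.947. Reject H₀.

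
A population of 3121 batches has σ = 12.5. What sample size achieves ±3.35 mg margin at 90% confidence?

Without FPC: n₀ = (1.645×12.5/3.35)² = 37.676. With FPC: n = n₀N/(n₀+N-1) = 37.2 → n = 38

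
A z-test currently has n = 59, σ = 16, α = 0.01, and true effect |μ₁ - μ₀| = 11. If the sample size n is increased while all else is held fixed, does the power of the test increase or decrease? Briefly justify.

Power increases: a larger n shrinks the standard error σ/√n, moving the sampling distribution under H₁ further from the critical value.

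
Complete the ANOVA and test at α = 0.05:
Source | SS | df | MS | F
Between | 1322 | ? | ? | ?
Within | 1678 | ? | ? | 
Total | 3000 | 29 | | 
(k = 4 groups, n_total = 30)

df_between = 3, df_within = 26. MS_between = 440.67, MS_within = 64.54. F = 6.828, F_crit ≈ 2.975. Reject H₀.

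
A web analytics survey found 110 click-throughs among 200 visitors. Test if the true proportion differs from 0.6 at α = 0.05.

p̂ = 0.55, p₀ = 0.6. z = (p̂ - p₀)/√(p₀(1-p₀)/n) = -1.443. Critical: ±1.96. Fail to reject H₀.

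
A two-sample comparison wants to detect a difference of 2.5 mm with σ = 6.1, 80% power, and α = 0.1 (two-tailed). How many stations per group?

n per group = 2(z_α/2 + z_β)²σ²/d² = 2×(1.645 + 0.84)²×6.1²/2.5² = 73.5 → n = 74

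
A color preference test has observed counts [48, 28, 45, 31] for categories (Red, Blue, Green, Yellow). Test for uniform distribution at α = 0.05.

Expected = 38 each. χ² = Σ(O-E)²/E = 7.842. df = 3, critical value = 7.815. Reject H₀.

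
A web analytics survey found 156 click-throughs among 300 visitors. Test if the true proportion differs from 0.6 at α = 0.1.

p̂ = 0.52, p₀ = 0.6. z = (p̂ - p₀)/√(p₀(1-p₀)/n) = -2.828. Critical: ±1.645. Reject H₀.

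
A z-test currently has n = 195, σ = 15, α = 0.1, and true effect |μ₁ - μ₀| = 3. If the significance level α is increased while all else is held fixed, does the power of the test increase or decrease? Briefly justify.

Power increases: a larger α lowers the critical value, so more of the H₁ sampling distribution falls in the rejection region.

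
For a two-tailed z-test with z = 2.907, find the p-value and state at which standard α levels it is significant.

p = 2·P(Z > |2.907|) = 2·(1 - Φ(2.907)) ≈ 0.0036. Significant at α = 0.1; Significant at α = 0.05; Significant at α = 0.01.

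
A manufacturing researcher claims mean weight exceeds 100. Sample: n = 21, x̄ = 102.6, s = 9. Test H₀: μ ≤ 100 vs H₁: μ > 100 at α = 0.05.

t = (102.6 - 100)/(9/√21) = 1.324, df = 20. Critical t = 1.725. Fail to reject H₀.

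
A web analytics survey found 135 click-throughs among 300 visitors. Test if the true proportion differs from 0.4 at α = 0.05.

p̂ = 0.45, p₀ = 0.4. z = (p̂ - p₀)/√(p₀(1-p₀)/n) = 1.768. Critical: ±1.96. Fail to reject H₀.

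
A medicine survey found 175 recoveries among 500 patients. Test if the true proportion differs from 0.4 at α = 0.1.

p̂ = 0.35, p₀ = 0.4. z = (p̂ - p₀)/√(p₀(1-p₀)/n) = -2.282. Critical: ±1.645. Reject H₀.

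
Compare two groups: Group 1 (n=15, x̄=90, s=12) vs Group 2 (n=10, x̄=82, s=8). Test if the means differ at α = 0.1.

Pooled sp = 10.62. t = 1.846, df = 23. Critical t = ±1.714. Reject H₀.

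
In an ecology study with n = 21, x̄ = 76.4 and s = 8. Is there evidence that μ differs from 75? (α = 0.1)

t = (x̄ - μ₀)/(s/√n) = (76.4 - 75)/(8/√21) = 0.802. df = 20, critical t = ±1.725. Fail to reject H₀.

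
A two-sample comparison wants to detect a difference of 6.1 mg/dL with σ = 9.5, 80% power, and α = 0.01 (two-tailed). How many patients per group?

n per group = 2(z_α/2 + z_β)²σ²/d² = 2×(2.576 + 0.84)²×9.5²/6.1² = 56.6 → n = 57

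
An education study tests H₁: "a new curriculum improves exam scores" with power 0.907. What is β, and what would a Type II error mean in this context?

β = 1 - power = 1 - 0.907 = 0.093. A Type II error is failing to reject H₀ when H₀ is false (false negative) — here, failing to conclude that a new curriculum improves exam scores when in fact it is true. Consequence: keeping the old curriculum when the new one would have helped students.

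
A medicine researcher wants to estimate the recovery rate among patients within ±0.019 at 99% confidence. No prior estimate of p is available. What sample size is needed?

Conservative approach: use p = 0.5 (maximizes p(1-p) = 0.25). n = z²(0.25)/E² = 2.576²×0.25/0.019² = 4595.4 → n = 4596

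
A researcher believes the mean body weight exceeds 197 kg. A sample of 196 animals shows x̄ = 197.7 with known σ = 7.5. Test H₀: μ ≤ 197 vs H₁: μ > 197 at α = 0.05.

z = 1.307. Critical value: 1.645. Fail to reject H₀.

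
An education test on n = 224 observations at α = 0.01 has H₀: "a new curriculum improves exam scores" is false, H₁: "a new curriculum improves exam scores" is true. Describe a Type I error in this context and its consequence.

Type I error: rejecting H₀ when it is true — concluding that a new curriculum improves exam scores when in fact it is not. Consequence: adopting a curriculum that gives no real benefit — disruption for nothing.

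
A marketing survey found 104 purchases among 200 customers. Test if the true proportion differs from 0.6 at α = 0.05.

p̂ = 0.52, p₀ = 0.6. z = (p̂ - p₀)/√(p₀(1-p₀)/n) = -2.309. Critical: ±1.96. Reject H₀.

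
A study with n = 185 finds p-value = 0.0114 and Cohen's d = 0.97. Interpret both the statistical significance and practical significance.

Statistically significant (p = 0.0114 < 0.05). Cohen's d = 0.97 indicates a large effect size. Both statistical and practical significance should be considered.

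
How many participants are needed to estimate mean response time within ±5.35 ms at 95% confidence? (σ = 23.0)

n = (z*σ/E)² = (1.96×23.0/5.35)² = 71.0003 → n = 72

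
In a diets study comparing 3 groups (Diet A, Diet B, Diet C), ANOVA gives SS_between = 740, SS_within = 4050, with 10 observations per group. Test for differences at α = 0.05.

df_between = 2, df_within = 27. F = MS_between/MS_within = 370.0/150.0 = 2.467. F_crit ≈ 3.354. Fail to reject H₀.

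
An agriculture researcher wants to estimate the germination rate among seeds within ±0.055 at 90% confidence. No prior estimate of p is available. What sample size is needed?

Conservative approach: use p = 0.5 (maximizes p(1-p) = 0.25). n = z²(0.25)/E² = 1.645²×0.25/0.055² = 223.6 → n = 224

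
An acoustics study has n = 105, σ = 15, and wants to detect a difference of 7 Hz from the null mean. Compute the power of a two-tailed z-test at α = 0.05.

SE = σ/√n = 15/√105 = 1.464. Non-centrality λ = d/SE = 7/1.464 = 4.782. Power ≈ Φ(λ - z_{α/2}) = Φ(4.782 - 1.96) = Φ(2.822) = 0.998.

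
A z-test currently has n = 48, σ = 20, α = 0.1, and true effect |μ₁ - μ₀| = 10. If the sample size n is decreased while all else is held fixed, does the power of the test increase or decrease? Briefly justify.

Power decreases: a smaller n inflates the standard error σ/√n, pulling the sampling distribution under H₁ back toward the critical value.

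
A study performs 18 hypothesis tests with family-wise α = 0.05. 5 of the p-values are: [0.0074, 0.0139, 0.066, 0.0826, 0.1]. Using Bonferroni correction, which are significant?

Bonferroni α = 0.05/18 = 0.00278. None of the given p-values are significant.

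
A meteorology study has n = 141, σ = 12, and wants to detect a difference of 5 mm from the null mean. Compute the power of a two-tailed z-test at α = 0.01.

SE = σ/√n = 12/√141 = 1.011. Non-centrality λ = d/SE = 5/1.011 = 4.948. Power ≈ Φ(λ - z_{α/2}) = Φ(4.948 - 2.576) = Φ(2.372) = 0.991.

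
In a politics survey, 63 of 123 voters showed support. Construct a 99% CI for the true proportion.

p̂ = 0.512. CI = p̂ ± z*√(p̂(1-p̂)/n) = (0.396, 0.628)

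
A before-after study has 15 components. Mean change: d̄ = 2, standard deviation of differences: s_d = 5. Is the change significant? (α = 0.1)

t = d̄/(s_d/√n) = 2/(5/√15) = 1.549. df = 14, critical t = ±1.761. Fail to reject H₀.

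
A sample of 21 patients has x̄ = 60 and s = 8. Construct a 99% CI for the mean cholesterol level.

CI = x̄ ± t*(s/√n) = 60 ± 2.845(8/√21) = (55.03, 64.97)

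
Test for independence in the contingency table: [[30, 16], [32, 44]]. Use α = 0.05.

χ² = 6.124. df = 1, critical = 3.841. Reject H₀. Variables are dependent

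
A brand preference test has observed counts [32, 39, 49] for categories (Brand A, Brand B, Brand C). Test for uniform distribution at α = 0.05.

Expected = 40 each. χ² = Σ(O-E)²/E = 3.65. df = 2, critical value = 5.991. Fail to reject H₀.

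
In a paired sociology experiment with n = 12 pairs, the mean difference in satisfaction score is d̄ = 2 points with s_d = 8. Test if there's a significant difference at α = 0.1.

t = d̄/(s_d/√n) = 2/(8/√12) = 0.866. df = 11, critical t = ±1.796. Fail to reject H₀.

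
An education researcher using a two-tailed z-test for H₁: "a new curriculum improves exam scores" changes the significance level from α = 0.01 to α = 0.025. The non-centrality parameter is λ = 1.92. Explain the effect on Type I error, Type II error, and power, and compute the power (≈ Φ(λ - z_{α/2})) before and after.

Increasing α from 0.01 to 0.025:
• Type I error rate increases (α is the Type I rate by definition).
• Critical value moves from z_{α/2} = 2.576 to 2.241, so power = Φ(λ - z_{α/2}) goes from Φ(1.92 - 2.576) = 0.256 to Φ(1.92 - 2.241) = 0.374.
• Type II error rate β = 1 - power therefore decreases (0.744 → 0.626).
Appropriate when false negatives are costly — here, keeping the old curriculum when the new one would have helped students.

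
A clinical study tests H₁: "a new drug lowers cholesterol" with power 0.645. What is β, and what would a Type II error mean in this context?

β = 1 - power = 1 - 0.645 = 0.355. A Type II error is failing to reject H₀ when H₀ is false (false negative) — here, failing to conclude that a new drug lowers cholesterol when in fact it is true. Consequence: shelving an effective drug — patients miss out on a treatment that would have helped.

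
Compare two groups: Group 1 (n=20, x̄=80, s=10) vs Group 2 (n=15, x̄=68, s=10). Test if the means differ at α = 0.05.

Pooled sp = 10.0. t = 3.513, df = 33. Critical t = ±2.035. Reject H₀.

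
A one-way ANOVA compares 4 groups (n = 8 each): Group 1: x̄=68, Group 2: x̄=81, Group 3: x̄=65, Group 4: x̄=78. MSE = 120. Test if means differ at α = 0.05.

Grand mean = 73.0. SS_between = 1424.0, MS_between = 474.67. F = 3.956, F_crit ≈ 2.947. Reject H₀.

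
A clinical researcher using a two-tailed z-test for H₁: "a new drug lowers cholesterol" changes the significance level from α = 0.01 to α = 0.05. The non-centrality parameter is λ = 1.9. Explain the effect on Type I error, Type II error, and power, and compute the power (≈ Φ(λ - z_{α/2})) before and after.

Increasing α from 0.01 to 0.05:
• Type I error rate increases (α is the Type I rate by definition).
• Critical value moves from z_{α/2} = 2.576 to 1.96, so power = Φ(λ - z_{α/2}) goes from Φ(1.9 - 2.576) = 0.25 to Φ(1.9 - 1.96) = 0.476.
• Type II error rate β = 1 - power therefore decreases (0.75 → 0.524).
Appropriate when false negatives are costly — here, shelving an effective drug — patients miss out on a treatment that would have helped.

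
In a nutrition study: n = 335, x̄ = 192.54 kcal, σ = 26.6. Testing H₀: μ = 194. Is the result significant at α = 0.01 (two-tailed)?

z = (192.54 - 194)/(26.6/√335) = -1.005. Since |z| ≤ 2.576, not significant at α = 0.01.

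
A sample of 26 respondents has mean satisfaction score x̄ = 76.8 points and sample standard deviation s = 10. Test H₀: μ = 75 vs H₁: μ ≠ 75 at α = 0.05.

t = (x̄ - μ₀)/(s/√n) = (76.8 - 75)/(10/√26) = 0.918. df = 25, critical t = ±2.06. Fail to reject H₀.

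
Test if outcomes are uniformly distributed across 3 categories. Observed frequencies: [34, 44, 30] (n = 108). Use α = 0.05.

Expected = 36 each. χ² = Σ(O-E)²/E = 2.889. df = 2, critical value = 5.991. Fail to reject H₀.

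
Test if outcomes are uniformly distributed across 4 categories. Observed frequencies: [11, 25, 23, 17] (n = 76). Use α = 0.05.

Expected = 19 each. χ² = Σ(O-E)²/E = 6.316. df = 3, critical value = 7.815. Fail to reject H₀.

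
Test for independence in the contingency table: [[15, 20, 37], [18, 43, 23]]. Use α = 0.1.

χ² = 11.079. df = 2, critical = 4.605. Reject H₀. Variables are dependent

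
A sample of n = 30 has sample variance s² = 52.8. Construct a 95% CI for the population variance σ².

df = 29. χ²_{0.025} = 45.722, χ²_{0.975} = 16.047. CI for σ² = ((n-1)s²/χ²_{α/2}, (n-1)s²/χ²_{1-α/2}) = (29·52.8/45.722, 29·52.8/16.047) = (33.49, 95.42)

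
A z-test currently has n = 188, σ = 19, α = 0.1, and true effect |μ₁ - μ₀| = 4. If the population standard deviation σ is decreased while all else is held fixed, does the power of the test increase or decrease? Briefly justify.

Power increases: a smaller σ shrinks the standard error σ/√n, moving the sampling distribution under H₁ further from the critical value.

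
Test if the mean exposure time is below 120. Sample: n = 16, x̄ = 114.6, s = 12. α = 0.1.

t = (114.6 - 120)/(12/√16) = -1.8, df = 15. Critical t = -1.341. Reject H₀.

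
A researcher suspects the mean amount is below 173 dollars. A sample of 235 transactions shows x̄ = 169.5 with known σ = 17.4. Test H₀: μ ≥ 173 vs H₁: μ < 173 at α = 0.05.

z = -3.084. Critical value: -1.645. Reject H₀.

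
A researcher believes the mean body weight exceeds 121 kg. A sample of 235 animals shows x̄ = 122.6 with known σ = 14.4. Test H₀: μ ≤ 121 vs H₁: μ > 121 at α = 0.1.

z = 1.703. Critical value: 1.28. Reject H₀.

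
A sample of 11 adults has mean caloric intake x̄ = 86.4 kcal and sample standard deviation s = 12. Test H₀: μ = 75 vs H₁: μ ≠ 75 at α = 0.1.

t = (x̄ - μ₀)/(s/√n) = (86.4 - 75)/(12/√11) = 3.151. df = 10, critical t = ±1.812. Reject H₀.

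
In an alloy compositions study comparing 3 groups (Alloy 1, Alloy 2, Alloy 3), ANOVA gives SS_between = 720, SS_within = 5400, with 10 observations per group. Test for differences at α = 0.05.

df_between = 2, df_within = 27. F = MS_between/MS_within = 360.0/200.0 = 1.8. F_crit ≈ 3.354. Fail to reject H₀.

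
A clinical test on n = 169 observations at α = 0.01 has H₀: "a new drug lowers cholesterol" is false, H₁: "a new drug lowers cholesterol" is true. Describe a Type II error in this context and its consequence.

Type II error: failing to reject H₀ when it is false — concluding that a new drug lowers cholesterol is not supported when in fact it is. Consequence: shelving an effective drug — patients miss out on a treatment that would have helped.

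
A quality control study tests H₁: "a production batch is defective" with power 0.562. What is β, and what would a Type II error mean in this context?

β = 1 - power = 1 - 0.562 = 0.438. A Type II error is failing to reject H₀ when H₀ is false (false negative) — here, failing to conclude that a production batch is defective when in fact it is true. Consequence: shipping a defective batch — faulty products reach customers.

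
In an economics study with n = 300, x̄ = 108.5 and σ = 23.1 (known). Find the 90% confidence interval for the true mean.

CI = x̄ ± z*(σ/√n) = 108.5 ± 1.645(23.1/√300) = 108.5 ± 2.19 = (106.31, 110.69)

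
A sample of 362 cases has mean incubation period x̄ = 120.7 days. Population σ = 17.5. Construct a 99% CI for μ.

CI = x̄ ± z*(σ/√n) = 120.7 ± 2.576(17.5/√362) = 120.7 ± 2.37 = (118.33, 123.07)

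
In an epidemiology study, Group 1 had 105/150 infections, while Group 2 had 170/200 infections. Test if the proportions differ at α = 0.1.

p̂₁ = 0.7, p̂₂ = 0.85, pooled p̂ = 0.786. z = -3.384. Critical: ±1.645. Reject H₀.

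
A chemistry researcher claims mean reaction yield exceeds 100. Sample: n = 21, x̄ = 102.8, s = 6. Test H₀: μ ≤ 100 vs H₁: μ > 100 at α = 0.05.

t = (102.8 - 100)/(6/√21) = 2.139, df = 20. Critical t = 1.725. Reject H₀.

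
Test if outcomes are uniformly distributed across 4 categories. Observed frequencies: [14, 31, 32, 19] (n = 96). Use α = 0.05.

Expected = 24 each. χ² = Σ(O-E)²/E = 9.917. df = 3, critical value = 7.815. Reject H₀.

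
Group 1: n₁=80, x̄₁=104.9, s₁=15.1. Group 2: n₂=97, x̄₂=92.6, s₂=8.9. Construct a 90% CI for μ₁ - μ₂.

Difference = 12.3. SE = √(15.1²/80 + 8.9²/97) = 1.915. CI = (9.15, 15.45)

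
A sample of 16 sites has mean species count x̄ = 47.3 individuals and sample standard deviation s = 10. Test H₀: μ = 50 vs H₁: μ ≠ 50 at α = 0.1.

t = (x̄ - μ₀)/(s/√n) = (47.3 - 50)/(10/√16) = -1.08. df = 15, critical t = ±1.753. Fail to reject H₀.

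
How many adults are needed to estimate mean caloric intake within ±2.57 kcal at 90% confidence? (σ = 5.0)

n = (z*σ/E)² = (1.645×5.0/2.57)² = 10.2 → n = 11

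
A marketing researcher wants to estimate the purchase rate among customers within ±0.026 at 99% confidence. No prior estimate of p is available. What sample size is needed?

Conservative approach: use p = 0.5 (maximizes p(1-p) = 0.25). n = z²(0.25)/E² = 2.576²×0.25/0.026² = 2454.1 → n = 2455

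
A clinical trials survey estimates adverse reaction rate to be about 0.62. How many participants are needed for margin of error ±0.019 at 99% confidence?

n = z²p(1-p)/E² = 2.576²×0.62×0.38/0.019² = 4330.7 → n = 4331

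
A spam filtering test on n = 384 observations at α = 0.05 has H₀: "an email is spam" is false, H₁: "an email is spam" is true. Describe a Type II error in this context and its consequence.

Type II error: failing to reject H₀ when it is false — concluding that an email is spam is not supported when in fact it is. Consequence: a spam email lands in the inbox.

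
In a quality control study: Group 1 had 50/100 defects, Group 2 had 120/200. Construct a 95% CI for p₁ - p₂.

p̂₁ = 0.5, p̂₂ = 0.6. Difference = -0.1. CI = (-0.219, 0.019)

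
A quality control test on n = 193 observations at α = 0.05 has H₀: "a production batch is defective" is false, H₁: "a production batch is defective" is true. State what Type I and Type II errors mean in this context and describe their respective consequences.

Type I (false positive): concluding that a production batch is defective when it is not — scrapping a good batch — wasted material and cost for no reason. Type II (false negative): failing to conclude that a production batch is defective when it is — shipping a defective batch — faulty products reach customers. Which is costlier depends on domain priorities and is a judgement call rather than a statistical fact.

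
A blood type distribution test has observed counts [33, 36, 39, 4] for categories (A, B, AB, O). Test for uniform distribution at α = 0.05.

Expected = 28 each. χ² = Σ(O-E)²/E = 28.071. df = 3, critical value = 7.815. Reject H₀.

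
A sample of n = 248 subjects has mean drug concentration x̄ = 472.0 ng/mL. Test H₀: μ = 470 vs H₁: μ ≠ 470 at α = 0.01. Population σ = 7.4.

z = (x̄ - μ₀)/(σ/√n) = (472.0 - 470)/(7.4/√248) = 4.256. Critical value: ±2.576. Since |4.256| > 2.576, Reject H₀.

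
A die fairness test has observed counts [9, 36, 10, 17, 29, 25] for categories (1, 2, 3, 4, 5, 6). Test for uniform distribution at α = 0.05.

Expected = 21 each. χ² = Σ(O-E)²/E = 27.905. df = 5, critical value = 11.07. Reject H₀.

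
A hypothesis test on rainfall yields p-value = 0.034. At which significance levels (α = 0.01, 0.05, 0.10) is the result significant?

p = 0.034. Significant at: α = 0.05, 0.1.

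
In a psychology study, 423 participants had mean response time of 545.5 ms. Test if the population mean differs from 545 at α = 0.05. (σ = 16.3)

z = (x̄ - μ₀)/(σ/√n) = (545.5 - 545)/(16.3/√423) = 0.631. Critical value: ±1.96. Since |0.631| ≤ 1.96, Fail to reject H₀.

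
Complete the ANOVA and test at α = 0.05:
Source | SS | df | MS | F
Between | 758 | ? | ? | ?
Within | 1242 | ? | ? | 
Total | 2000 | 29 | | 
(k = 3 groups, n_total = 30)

df_between = 2, df_within = 27. MS_between = 379.0, MS_within = 46.0. F = 8.239, F_crit ≈ 3.354. Reject H₀.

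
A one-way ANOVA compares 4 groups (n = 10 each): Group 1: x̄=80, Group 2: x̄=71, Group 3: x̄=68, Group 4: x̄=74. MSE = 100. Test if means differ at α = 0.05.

Grand mean = 73.25. SS_between = 787.5, MS_between = 262.5. F = 2.625, F_crit ≈ 2.866. Fail to reject H₀.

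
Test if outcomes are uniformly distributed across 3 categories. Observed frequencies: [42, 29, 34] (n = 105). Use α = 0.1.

Expected = 35 each. χ² = Σ(O-E)²/E = 2.457. df = 2, critical value = 4.605. Fail to reject H₀.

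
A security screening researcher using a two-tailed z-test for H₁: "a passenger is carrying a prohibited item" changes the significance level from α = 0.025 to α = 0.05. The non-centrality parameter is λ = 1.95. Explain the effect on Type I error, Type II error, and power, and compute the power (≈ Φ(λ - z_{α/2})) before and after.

Increasing α from 0.025 to 0.05:
• Type I error rate increases (α is the Type I rate by definition).
• Critical value moves from z_{α/2} = 2.241 to 1.96, so power = Φ(λ - z_{α/2}) goes from Φ(1.95 - 2.241) = 0.386 to Φ(1.95 - 1.96) = 0.496.
• Type II error rate β = 1 - power therefore decreases (0.614 → 0.504).
Appropriate when false negatives are costly — here, letting a prohibited item through — security breach.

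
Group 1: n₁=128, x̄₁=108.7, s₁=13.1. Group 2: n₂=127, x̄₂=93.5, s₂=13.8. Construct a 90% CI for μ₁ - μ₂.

Difference = 15.2. SE = √(13.1²/128 + 13.8²/127) = 1.685. CI = (12.43, 17.97)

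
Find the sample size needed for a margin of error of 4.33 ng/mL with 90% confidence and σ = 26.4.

n = (z*σ/E)² = (1.645×26.4/4.33)² = 100.6 → n = 101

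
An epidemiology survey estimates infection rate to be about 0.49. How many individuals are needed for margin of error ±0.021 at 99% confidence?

n = z²p(1-p)/E² = 2.576²×0.49×0.51/0.021² = 3760.3 → n = 3761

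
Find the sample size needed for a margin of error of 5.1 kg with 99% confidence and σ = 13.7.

n = (z*σ/E)² = (2.576×13.7/5.1)² = 47.9 → n = 48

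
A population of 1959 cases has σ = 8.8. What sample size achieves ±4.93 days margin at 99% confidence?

Without FPC: n₀ = (2.576×8.8/4.93)² = 21.143. With FPC: n = n₀N/(n₀+N-1) = 20.9 → n = 21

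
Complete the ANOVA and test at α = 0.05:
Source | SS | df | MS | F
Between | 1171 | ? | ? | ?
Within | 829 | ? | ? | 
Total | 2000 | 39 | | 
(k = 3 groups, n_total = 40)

df_between = 2, df_within = 37. MS_between = 585.5, MS_within = 22.41. F = 26.132, F_crit ≈ 3.252. Reject H₀.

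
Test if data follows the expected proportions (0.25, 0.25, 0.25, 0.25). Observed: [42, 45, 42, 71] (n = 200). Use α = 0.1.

Expected: [50.0, 50.0, 50.0, 50.0]. χ² = 11.88. df = 3, critical = 6.251. Reject H₀.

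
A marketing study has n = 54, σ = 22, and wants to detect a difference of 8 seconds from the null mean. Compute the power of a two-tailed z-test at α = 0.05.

SE = σ/√n = 22/√54 = 2.994. Non-centrality λ = d/SE = 8/2.994 = 2.672. Power ≈ Φ(λ - z_{α/2}) = Φ(2.672 - 1.96) = Φ(0.712) = 0.762.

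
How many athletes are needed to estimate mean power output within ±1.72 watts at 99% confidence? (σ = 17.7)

n = (z*σ/E)² = (2.576×17.7/1.72)² = 702.7 → n = 703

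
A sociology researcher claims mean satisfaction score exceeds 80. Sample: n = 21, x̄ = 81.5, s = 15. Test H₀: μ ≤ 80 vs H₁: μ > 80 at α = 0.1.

t = (81.5 - 80)/(15/√21) = 0.458, df = 20. Critical t = 1.325. Fail to reject H₀.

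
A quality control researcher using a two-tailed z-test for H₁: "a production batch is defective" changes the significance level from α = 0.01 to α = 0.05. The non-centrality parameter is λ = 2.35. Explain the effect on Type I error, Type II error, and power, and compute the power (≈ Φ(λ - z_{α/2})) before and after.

Increasing α from 0.01 to 0.05:
• Type I error rate increases (α is the Type I rate by definition).
• Critical value moves from z_{α/2} = 2.576 to 1.96, so power = Φ(λ - z_{α/2}) goes from Φ(2.35 - 2.576) = 0.411 to Φ(2.35 - 1.96) = 0.652.
• Type II error rate β = 1 - power therefore decreases (0.589 → 0.348).
Appropriate when false negatives are costly — here, shipping a defective batch — faulty products reach customers.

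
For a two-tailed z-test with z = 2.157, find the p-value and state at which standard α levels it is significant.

p = 2·P(Z > |2.157|) = 2·(1 - Φ(2.157)) ≈ 0.031. Significant at α = 0.1; Significant at α = 0.05.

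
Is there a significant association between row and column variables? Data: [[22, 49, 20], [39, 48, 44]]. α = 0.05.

χ² = 6.76. df = 2, critical = 5.991. Reject H₀. Variables are dependent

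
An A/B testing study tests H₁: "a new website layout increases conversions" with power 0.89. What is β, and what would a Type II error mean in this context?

β = 1 - power = 1 - 0.89 = 0.11. A Type II error is failing to reject H₀ when H₀ is false (false negative) — here, failing to conclude that a new website layout increases conversions when in fact it is true. Consequence: discarding a layout that would have improved conversions — lost revenue.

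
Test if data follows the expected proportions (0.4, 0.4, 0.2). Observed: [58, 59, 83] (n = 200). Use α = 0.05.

Expected: [80.0, 80.0, 40.0]. χ² = 57.788. df = 2, critical = 5.991. Reject H₀.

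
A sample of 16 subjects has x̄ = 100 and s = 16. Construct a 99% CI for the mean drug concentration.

CI = x̄ ± t*(s/√n) = 100 ± 2.947(16/√16) = (88.21, 111.79)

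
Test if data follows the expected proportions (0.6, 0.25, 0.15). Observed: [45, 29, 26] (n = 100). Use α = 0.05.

Expected: [60.0, 25.0, 15.0]. χ² = 12.457. df = 2, critical = 5.991. Reject H₀.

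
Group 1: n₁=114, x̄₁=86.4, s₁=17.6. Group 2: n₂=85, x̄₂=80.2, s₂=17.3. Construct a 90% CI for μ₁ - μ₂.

Difference = 6.2. SE = √(17.6²/114 + 17.3²/85) = 2.498. CI = (2.09, 10.31)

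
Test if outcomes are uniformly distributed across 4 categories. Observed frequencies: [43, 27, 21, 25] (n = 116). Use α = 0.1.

Expected = 29 each. χ² = Σ(O-E)²/E = 9.655. df = 3, critical value = 6.251. Reject H₀.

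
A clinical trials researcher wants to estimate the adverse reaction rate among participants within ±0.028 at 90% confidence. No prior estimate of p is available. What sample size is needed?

Conservative approach: use p = 0.5 (maximizes p(1-p) = 0.25). n = z²(0.25)/E² = 1.645²×0.25/0.028² = 862.9 → n = 863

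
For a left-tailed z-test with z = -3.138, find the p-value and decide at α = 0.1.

p = P(Z < -3.138) = Φ(-3.138) ≈ 0.0009. Since p < 0.1, reject H₀ (significant) at α = 0.1.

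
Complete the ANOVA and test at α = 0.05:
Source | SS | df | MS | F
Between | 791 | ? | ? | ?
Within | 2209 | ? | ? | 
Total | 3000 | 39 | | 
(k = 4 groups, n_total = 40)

df_between = 3, df_within = 36. MS_between = 263.67, MS_within = 61.36. F = 4.297, F_crit ≈ 2.866. Reject H₀.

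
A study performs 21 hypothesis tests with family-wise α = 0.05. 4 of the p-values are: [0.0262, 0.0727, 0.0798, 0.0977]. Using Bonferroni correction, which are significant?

Bonferroni α = 0.05/21 = 0.00238. None of the given p-values are significant.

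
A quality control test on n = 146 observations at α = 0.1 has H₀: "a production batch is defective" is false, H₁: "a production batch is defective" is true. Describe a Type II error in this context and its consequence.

Type II error: failing to reject H₀ when it is false — concluding that a production batch is defective is not supported when in fact it is. Consequence: shipping a defective batch — faulty products reach customers.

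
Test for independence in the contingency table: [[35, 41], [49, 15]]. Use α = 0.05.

χ² = 13.475. df = 1, critical = 3.841. Reject H₀. Variables are dependent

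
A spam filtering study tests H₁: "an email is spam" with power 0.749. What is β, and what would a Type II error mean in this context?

β = 1 - power = 1 - 0.749 = 0.251. A Type II error is failing to reject H₀ when H₀ is false (false negative) — here, failing to conclude that an email is spam when in fact it is true. Consequence: a spam email lands in the inbox.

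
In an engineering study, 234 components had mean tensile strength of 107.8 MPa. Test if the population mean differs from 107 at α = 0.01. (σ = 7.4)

z = (x̄ - μ₀)/(σ/√n) = (107.8 - 107)/(7.4/√234) = 1.654. Critical value: ±2.576. Since |1.654| ≤ 2.576, Fail to reject H₀.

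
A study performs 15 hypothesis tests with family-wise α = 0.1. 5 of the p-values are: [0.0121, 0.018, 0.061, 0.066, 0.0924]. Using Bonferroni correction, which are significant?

Bonferroni α = 0.1/15 = 0.00667. None of the given p-values are significant.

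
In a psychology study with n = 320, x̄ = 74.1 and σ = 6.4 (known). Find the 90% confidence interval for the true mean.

CI = x̄ ± z*(σ/√n) = 74.1 ± 1.645(6.4/√320) = 74.1 ± 0.59 = (73.51, 74.69)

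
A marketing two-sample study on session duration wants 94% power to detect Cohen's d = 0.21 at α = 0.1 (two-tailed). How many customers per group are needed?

z_{α/2} = 1.645, z_β = Φ⁻¹(0.94) = 1.555. For small effect (d = 0.21): n per group = 2(z_{α/2} + z_β)²/d² = 2(1.645 + 1.555)²/0.21² = 464.4 → 465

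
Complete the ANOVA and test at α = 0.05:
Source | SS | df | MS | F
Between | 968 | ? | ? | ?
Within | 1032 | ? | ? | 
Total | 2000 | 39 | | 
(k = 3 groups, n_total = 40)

df_between = 2, df_within = 37. MS_between = 484.0, MS_within = 27.89. F = 17.353, F_crit ≈ 3.252. Reject H₀.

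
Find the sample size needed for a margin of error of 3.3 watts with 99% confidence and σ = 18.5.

n = (z*σ/E)² = (2.576×18.5/3.3)² = 208.5 → n = 209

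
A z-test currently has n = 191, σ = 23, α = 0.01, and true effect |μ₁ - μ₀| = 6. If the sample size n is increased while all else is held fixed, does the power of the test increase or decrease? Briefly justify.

Power increases: a larger n shrinks the standard error σ/√n, moving the sampling distribution under H₁ further from the critical value.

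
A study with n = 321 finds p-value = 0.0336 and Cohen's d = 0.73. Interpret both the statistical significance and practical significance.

Statistically significant (p = 0.0336 < 0.05). Cohen's d = 0.73 indicates a medium effect size. Both statistical and practical significance should be considered.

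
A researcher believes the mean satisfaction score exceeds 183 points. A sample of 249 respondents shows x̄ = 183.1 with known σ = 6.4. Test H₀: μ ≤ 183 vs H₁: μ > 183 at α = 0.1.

z = 0.247. Critical value: 1.28. Fail to reject H₀.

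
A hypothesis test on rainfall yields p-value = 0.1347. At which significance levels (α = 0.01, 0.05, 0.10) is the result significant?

p = 0.1347. Not significant at any of the given levels.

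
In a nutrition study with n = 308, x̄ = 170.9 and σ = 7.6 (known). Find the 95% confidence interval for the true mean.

CI = x̄ ± z*(σ/√n) = 170.9 ± 1.96(7.6/√308) = 170.9 ± 0.85 = (170.05, 171.75)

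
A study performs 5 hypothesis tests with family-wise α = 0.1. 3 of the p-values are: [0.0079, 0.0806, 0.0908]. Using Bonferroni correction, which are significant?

Bonferroni α = 0.1/5 = 0.02. Significant p-values: [0.0079]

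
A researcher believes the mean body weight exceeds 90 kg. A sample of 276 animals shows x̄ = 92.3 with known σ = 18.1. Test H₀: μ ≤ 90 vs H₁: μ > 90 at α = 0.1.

z = 2.111. Critical value: 1.28. Reject H₀.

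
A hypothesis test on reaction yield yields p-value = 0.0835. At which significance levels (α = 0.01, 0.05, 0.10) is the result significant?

p = 0.0835. Significant at: α = 0.1.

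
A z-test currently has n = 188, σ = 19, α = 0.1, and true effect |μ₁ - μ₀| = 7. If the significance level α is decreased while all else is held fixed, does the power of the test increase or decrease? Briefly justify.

Power decreases: a smaller α raises the critical value, so less of the H₁ sampling distribution falls in the rejection region.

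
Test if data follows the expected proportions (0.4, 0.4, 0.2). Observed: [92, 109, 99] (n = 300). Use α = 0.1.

Expected: [120.0, 120.0, 60.0]. χ² = 32.892. df = 2, critical = 4.605. Reject H₀.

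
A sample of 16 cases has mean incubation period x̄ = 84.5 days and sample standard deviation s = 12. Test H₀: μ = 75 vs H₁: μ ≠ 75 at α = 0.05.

t = (x̄ - μ₀)/(s/√n) = (84.5 - 75)/(12/√16) = 3.167. df = 15, critical t = ±2.131. Reject H₀.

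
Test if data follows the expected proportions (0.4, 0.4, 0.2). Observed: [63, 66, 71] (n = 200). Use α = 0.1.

Expected: [80.0, 80.0, 40.0]. χ² = 30.087. df = 2, critical = 4.605. Reject H₀.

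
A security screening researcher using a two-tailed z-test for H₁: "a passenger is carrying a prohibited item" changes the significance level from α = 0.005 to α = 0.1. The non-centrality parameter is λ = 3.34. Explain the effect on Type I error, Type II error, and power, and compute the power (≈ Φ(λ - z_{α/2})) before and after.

Increasing α from 0.005 to 0.1:
• Type I error rate increases (α is the Type I rate by definition).
• Critical value moves from z_{α/2} = 2.807 to 1.645, so power = Φ(λ - z_{α/2}) goes from Φ(3.34 - 2.807) = 0.703 to Φ(3.34 - 1.645) = 0.955.
• Type II error rate β = 1 - power therefore decreases (0.297 → 0.045).
Appropriate when false negatives are costly — here, letting a prohibited item through — security breach.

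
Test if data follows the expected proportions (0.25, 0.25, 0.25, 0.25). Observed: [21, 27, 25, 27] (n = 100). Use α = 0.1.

Expected: [25.0, 25.0, 25.0, 25.0]. χ² = 0.96. df = 3, critical = 6.251. Fail to reject H₀.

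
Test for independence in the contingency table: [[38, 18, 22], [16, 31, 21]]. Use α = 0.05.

χ² = 11.806. df = 2, critical = 5.991. Reject H₀. Variables are dependent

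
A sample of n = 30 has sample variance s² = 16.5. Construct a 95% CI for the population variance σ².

df = 29. χ²_{0.025} = 45.722, χ²_{0.975} = 16.047. CI for σ² = ((n-1)s²/χ²_{α/2}, (n-1)s²/χ²_{1-α/2}) = (29·16.5/45.722, 29·16.5/16.047) = (10.47, 29.82)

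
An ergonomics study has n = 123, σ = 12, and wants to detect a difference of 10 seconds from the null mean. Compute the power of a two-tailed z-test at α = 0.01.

SE = σ/√n = 12/√123 = 1.082. Non-centrality λ = d/SE = 10/1.082 = 9.242. Power ≈ Φ(λ - z_{α/2}) = Φ(9.242 - 2.576) = Φ(6.666) = 1.0.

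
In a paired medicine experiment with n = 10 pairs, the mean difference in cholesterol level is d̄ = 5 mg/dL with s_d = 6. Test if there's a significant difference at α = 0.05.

t = d̄/(s_d/√n) = 5/(6/√10) = 2.635. df = 9, critical t = ±2.262. Reject H₀.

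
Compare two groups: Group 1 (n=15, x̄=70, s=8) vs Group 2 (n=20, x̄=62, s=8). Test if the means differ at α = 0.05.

Pooled sp = 8.0. t = 2.928, df = 33. Critical t = ±2.035. Reject H₀.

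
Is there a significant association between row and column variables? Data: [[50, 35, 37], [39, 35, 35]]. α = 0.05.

χ² = 0.686. df = 2, critical = 5.991. Fail to reject H₀. No evidence of dependence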